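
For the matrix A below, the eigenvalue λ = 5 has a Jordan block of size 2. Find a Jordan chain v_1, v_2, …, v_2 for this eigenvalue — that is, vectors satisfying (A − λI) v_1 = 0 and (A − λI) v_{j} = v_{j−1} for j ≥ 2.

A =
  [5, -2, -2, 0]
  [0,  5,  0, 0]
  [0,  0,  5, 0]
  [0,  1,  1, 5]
A Jordan chain for λ = 5 of length 2:
v_1 = (-2, 0, 0, 1)ᵀ
v_2 = (0, 1, 0, 0)ᵀ

Let N = A − (5)·I. We want v_2 with N^2 v_2 = 0 but N^1 v_2 ≠ 0; then v_{j-1} := N · v_j for j = 2, …, 2.

Pick v_2 = (0, 1, 0, 0)ᵀ.
Then v_1 = N · v_2 = (-2, 0, 0, 1)ᵀ.

Sanity check: (A − (5)·I) v_1 = (0, 0, 0, 0)ᵀ = 0. ✓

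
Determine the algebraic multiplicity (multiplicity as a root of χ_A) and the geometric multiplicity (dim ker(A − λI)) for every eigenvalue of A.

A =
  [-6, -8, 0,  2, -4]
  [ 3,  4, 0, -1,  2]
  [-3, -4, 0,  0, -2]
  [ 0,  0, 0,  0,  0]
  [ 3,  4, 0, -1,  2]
λ = 0: alg = 5, geom = 3

Step 1 — factor the characteristic polynomial to read off the algebraic multiplicities:
  χ_A(x) = x^5

Step 2 — compute geometric multiplicities via the rank-nullity identity g(λ) = n − rank(A − λI):
  rank(A − (0)·I) = 2, so dim ker(A − (0)·I) = n − 2 = 3

Summary:
  λ = 0: algebraic multiplicity = 5, geometric multiplicity = 3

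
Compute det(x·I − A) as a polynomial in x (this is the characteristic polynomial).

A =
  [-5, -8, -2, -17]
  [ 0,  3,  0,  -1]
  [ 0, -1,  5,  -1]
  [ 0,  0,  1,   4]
x^4 - 7*x^3 - 12*x^2 + 176*x - 320

Expanding det(x·I − A) (e.g. by cofactor expansion or by noting that A is similar to its Jordan form J, which has the same characteristic polynomial as A) gives
  χ_A(x) = x^4 - 7*x^3 - 12*x^2 + 176*x - 320
which factors as (x - 4)^3*(x + 5). The eigenvalues (with algebraic multiplicities) are λ = -5 with multiplicity 1, λ = 4 with multiplicity 3.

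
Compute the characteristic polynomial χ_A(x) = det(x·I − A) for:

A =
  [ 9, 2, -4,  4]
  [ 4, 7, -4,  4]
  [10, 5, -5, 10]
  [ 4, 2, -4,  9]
x^4 - 20*x^3 + 150*x^2 - 500*x + 625

Expanding det(x·I − A) (e.g. by cofactor expansion or by noting that A is similar to its Jordan form J, which has the same characteristic polynomial as A) gives
  χ_A(x) = x^4 - 20*x^3 + 150*x^2 - 500*x + 625
which factors as (x - 5)^4. The eigenvalues (with algebraic multiplicities) are λ = 5 with multiplicity 4.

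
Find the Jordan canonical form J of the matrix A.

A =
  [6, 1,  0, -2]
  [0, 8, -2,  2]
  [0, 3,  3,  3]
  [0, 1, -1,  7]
J_2(6) ⊕ J_2(6)

The characteristic polynomial is
  det(x·I − A) = x^4 - 24*x^3 + 216*x^2 - 864*x + 1296 = (x - 6)^4

Eigenvalues and multiplicities (the geometric multiplicity of λ is n − rank(A − λI), which equals the number of Jordan blocks for λ):
  λ = 6: algebraic multiplicity = 4, geometric multiplicity = 2

Determining the block sizes for each eigenvalue:
  λ = 6: with am = 4 and gm = 2, the partition is not yet determined (e.g. several partitions of 4 into 2 parts exist). Let N = A − (6)·I. Computing rank(N^1) = 2, rank(N^2) = 0; the number of blocks of size ≥ j is rank(N^{j−1}) − rank(N^j), giving [2, 2]. So we have 2 block(s) of size 2 → block sizes [2, 2]

Assembling the blocks gives a Jordan form
J =
  [6, 1, 0, 0]
  [0, 6, 0, 0]
  [0, 0, 6, 1]
  [0, 0, 0, 6]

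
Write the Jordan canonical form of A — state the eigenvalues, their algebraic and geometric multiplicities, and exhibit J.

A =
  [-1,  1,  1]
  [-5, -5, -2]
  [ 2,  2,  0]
J_3(-2)

The characteristic polynomial is
  det(x·I − A) = x^3 + 6*x^2 + 12*x + 8 = (x + 2)^3

Eigenvalues and multiplicities (the geometric multiplicity of λ is n − rank(A − λI), which equals the number of Jordan blocks for λ):
  λ = -2: algebraic multiplicity = 3, geometric multiplicity = 1

Determining the block sizes for each eigenvalue:
  λ = -2: one block (gm = 1), so the single block has size am = 3 → block sizes [3]

Assembling the blocks gives a Jordan form
J =
  [-2,  1,  0]
  [ 0, -2,  1]
  [ 0,  0, -2]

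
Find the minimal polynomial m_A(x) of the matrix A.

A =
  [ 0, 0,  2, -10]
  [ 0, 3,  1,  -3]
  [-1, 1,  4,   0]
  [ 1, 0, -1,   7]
x^4 - 14*x^3 + 72*x^2 - 160*x + 128

The characteristic polynomial is χ_A(x) = (x - 4)^3*(x - 2), so the eigenvalues are known. The minimal polynomial is
  m_A(x) = Π_λ (x − λ)^{k_λ}
where k_λ is the size of the *largest* Jordan block for λ (equivalently, the smallest k with (A − λI)^k v = 0 for every generalised eigenvector v of λ).

  λ = 2: largest Jordan block has size 1, contributing (x − 2)
  λ = 4: largest Jordan block has size 3, contributing (x − 4)^3

So m_A(x) = (x - 4)^3*(x - 2) = x^4 - 14*x^3 + 72*x^2 - 160*x + 128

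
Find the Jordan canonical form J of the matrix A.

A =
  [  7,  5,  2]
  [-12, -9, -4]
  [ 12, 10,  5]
J_2(1) ⊕ J_1(1)

The characteristic polynomial is
  det(x·I − A) = x^3 - 3*x^2 + 3*x - 1 = (x - 1)^3

Eigenvalues and multiplicities (the geometric multiplicity of λ is n − rank(A − λI), which equals the number of Jordan blocks for λ):
  λ = 1: algebraic multiplicity = 3, geometric multiplicity = 2

Determining the block sizes for each eigenvalue:
  λ = 1: 2 blocks summing to 3 forces exactly one block of size 2 and the rest size 1 → block sizes [2, 1]

Assembling the blocks gives a Jordan form
J =
  [1, 1, 0]
  [0, 1, 0]
  [0, 0, 1]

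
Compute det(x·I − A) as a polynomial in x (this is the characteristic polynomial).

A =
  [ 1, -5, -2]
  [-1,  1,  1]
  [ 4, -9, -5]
x^3 + 3*x^2 + 3*x + 1

Expanding det(x·I − A) (e.g. by cofactor expansion or by noting that A is similar to its Jordan form J, which has the same characteristic polynomial as A) gives
  χ_A(x) = x^3 + 3*x^2 + 3*x + 1
which factors as (x + 1)^3. The eigenvalues (with algebraic multiplicities) are λ = -1 with multiplicity 3.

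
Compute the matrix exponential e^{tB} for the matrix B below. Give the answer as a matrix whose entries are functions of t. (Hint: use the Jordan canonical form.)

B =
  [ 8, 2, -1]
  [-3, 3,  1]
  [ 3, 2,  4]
e^{tB} =
  [3*t*exp(5*t) + exp(5*t), 2*t*exp(5*t), -t*exp(5*t)]
  [-3*t*exp(5*t), -2*t*exp(5*t) + exp(5*t), t*exp(5*t)]
  [3*t*exp(5*t), 2*t*exp(5*t), -t*exp(5*t) + exp(5*t)]

Strategy: write B = P · J · P⁻¹ where J is a Jordan canonical form, so e^{tB} = P · e^{tJ} · P⁻¹, and e^{tJ} can be computed block-by-block.

B has Jordan form
J =
  [5, 1, 0]
  [0, 5, 0]
  [0, 0, 5]
(up to reordering of blocks).

Per-block formulas:
  For a 2×2 Jordan block J_2(5): exp(t · J_2(5)) = e^(5t)·(I + t·N), where N is the 2×2 nilpotent shift.
  For a 1×1 block at λ = 5: exp(t · [5]) = [e^(5t)].

After assembling e^{tJ} and conjugating by P, we get:

e^{tB} =
  [3*t*exp(5*t) + exp(5*t), 2*t*exp(5*t), -t*exp(5*t)]
  [-3*t*exp(5*t), -2*t*exp(5*t) + exp(5*t), t*exp(5*t)]
  [3*t*exp(5*t), 2*t*exp(5*t), -t*exp(5*t) + exp(5*t)]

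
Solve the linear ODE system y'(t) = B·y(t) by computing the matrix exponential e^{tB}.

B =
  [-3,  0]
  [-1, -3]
e^{tB} =
  [exp(-3*t), 0]
  [-t*exp(-3*t), exp(-3*t)]

Strategy: write B = P · J · P⁻¹ where J is a Jordan canonical form, so e^{tB} = P · e^{tJ} · P⁻¹, and e^{tJ} can be computed block-by-block.

B has Jordan form
J =
  [-3,  1]
  [ 0, -3]
(up to reordering of blocks).

Per-block formulas:
  For a 2×2 Jordan block J_2(-3): exp(t · J_2(-3)) = e^(-3t)·(I + t·N), where N is the 2×2 nilpotent shift.

After assembling e^{tJ} and conjugating by P, we get:

e^{tB} =
  [exp(-3*t), 0]
  [-t*exp(-3*t), exp(-3*t)]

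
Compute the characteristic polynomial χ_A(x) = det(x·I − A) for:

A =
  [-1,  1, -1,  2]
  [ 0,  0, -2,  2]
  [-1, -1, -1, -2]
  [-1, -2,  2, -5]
x^4 + 7*x^3 + 18*x^2 + 20*x + 8

Expanding det(x·I − A) (e.g. by cofactor expansion or by noting that A is similar to its Jordan form J, which has the same characteristic polynomial as A) gives
  χ_A(x) = x^4 + 7*x^3 + 18*x^2 + 20*x + 8
which factors as (x + 1)*(x + 2)^3. The eigenvalues (with algebraic multiplicities) are λ = -2 with multiplicity 3, λ = -1 with multiplicity 1.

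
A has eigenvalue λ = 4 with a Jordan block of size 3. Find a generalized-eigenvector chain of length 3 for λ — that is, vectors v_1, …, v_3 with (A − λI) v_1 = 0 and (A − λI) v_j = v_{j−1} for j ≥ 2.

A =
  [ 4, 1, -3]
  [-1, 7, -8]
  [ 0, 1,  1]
A Jordan chain for λ = 4 of length 3:
v_1 = (-1, -3, -1)ᵀ
v_2 = (0, -1, 0)ᵀ
v_3 = (1, 0, 0)ᵀ

Let N = A − (4)·I. We want v_3 with N^3 v_3 = 0 but N^2 v_3 ≠ 0; then v_{j-1} := N · v_j for j = 3, …, 2.

Pick v_3 = (1, 0, 0)ᵀ.
Then v_2 = N · v_3 = (0, -1, 0)ᵀ.
Then v_1 = N · v_2 = (-1, -3, -1)ᵀ.

Sanity check: (A − (4)·I) v_1 = (0, 0, 0)ᵀ = 0. ✓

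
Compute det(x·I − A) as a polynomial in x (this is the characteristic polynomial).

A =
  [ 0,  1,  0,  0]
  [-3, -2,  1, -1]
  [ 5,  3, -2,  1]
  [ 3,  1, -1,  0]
x^4 + 4*x^3 + 6*x^2 + 4*x + 1

Expanding det(x·I − A) (e.g. by cofactor expansion or by noting that A is similar to its Jordan form J, which has the same characteristic polynomial as A) gives
  χ_A(x) = x^4 + 4*x^3 + 6*x^2 + 4*x + 1
which factors as (x + 1)^4. The eigenvalues (with algebraic multiplicities) are λ = -1 with multiplicity 4.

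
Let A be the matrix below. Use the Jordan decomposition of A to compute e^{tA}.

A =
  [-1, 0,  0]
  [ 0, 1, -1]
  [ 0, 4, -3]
e^{tA} =
  [exp(-t), 0, 0]
  [0, 2*t*exp(-t) + exp(-t), -t*exp(-t)]
  [0, 4*t*exp(-t), -2*t*exp(-t) + exp(-t)]

Strategy: write A = P · J · P⁻¹ where J is a Jordan canonical form, so e^{tA} = P · e^{tJ} · P⁻¹, and e^{tJ} can be computed block-by-block.

A has Jordan form
J =
  [-1,  1,  0]
  [ 0, -1,  0]
  [ 0,  0, -1]
(up to reordering of blocks).

Per-block formulas:
  For a 2×2 Jordan block J_2(-1): exp(t · J_2(-1)) = e^(-1t)·(I + t·N), where N is the 2×2 nilpotent shift.
  For a 1×1 block at λ = -1: exp(t · [-1]) = [e^(-1t)].

After assembling e^{tJ} and conjugating by P, we get:

e^{tA} =
  [exp(-t), 0, 0]
  [0, 2*t*exp(-t) + exp(-t), -t*exp(-t)]
  [0, 4*t*exp(-t), -2*t*exp(-t) + exp(-t)]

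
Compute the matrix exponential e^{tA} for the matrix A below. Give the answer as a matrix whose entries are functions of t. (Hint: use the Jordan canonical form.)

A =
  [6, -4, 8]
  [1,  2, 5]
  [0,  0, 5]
e^{tA} =
  [2*t*exp(4*t) + exp(4*t), -4*t*exp(4*t), 4*t*exp(4*t) + 4*exp(5*t) - 4*exp(4*t)]
  [t*exp(4*t), -2*t*exp(4*t) + exp(4*t), 2*t*exp(4*t) + 3*exp(5*t) - 3*exp(4*t)]
  [0, 0, exp(5*t)]

Strategy: write A = P · J · P⁻¹ where J is a Jordan canonical form, so e^{tA} = P · e^{tJ} · P⁻¹, and e^{tJ} can be computed block-by-block.

A has Jordan form
J =
  [4, 1, 0]
  [0, 4, 0]
  [0, 0, 5]
(up to reordering of blocks).

Per-block formulas:
  For a 2×2 Jordan block J_2(4): exp(t · J_2(4)) = e^(4t)·(I + t·N), where N is the 2×2 nilpotent shift.
  For a 1×1 block at λ = 5: exp(t · [5]) = [e^(5t)].

After assembling e^{tJ} and conjugating by P, we get:

e^{tA} =
  [2*t*exp(4*t) + exp(4*t), -4*t*exp(4*t), 4*t*exp(4*t) + 4*exp(5*t) - 4*exp(4*t)]
  [t*exp(4*t), -2*t*exp(4*t) + exp(4*t), 2*t*exp(4*t) + 3*exp(5*t) - 3*exp(4*t)]
  [0, 0, exp(5*t)]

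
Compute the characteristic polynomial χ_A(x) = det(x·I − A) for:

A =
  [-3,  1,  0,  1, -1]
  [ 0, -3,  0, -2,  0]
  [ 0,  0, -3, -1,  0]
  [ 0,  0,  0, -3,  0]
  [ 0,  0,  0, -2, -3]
x^5 + 15*x^4 + 90*x^3 + 270*x^2 + 405*x + 243

Expanding det(x·I − A) (e.g. by cofactor expansion or by noting that A is similar to its Jordan form J, which has the same characteristic polynomial as A) gives
  χ_A(x) = x^5 + 15*x^4 + 90*x^3 + 270*x^2 + 405*x + 243
which factors as (x + 3)^5. The eigenvalues (with algebraic multiplicities) are λ = -3 with multiplicity 5.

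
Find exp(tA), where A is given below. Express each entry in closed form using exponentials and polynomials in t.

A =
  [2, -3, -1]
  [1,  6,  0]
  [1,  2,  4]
e^{tA} =
  [-2*t*exp(4*t) + exp(4*t), -t^2*exp(4*t) - 3*t*exp(4*t), t^2*exp(4*t) - t*exp(4*t)]
  [t*exp(4*t), t^2*exp(4*t)/2 + 2*t*exp(4*t) + exp(4*t), -t^2*exp(4*t)/2]
  [t*exp(4*t), t^2*exp(4*t)/2 + 2*t*exp(4*t), -t^2*exp(4*t)/2 + exp(4*t)]

Strategy: write A = P · J · P⁻¹ where J is a Jordan canonical form, so e^{tA} = P · e^{tJ} · P⁻¹, and e^{tJ} can be computed block-by-block.

A has Jordan form
J =
  [4, 1, 0]
  [0, 4, 1]
  [0, 0, 4]
(up to reordering of blocks).

Per-block formulas:
  For a 3×3 Jordan block J_3(4): exp(t · J_3(4)) = e^(4t)·(I + t·N + (t^2/2)·N^2), where N is the 3×3 nilpotent shift.

After assembling e^{tJ} and conjugating by P, we get:

e^{tA} =
  [-2*t*exp(4*t) + exp(4*t), -t^2*exp(4*t) - 3*t*exp(4*t), t^2*exp(4*t) - t*exp(4*t)]
  [t*exp(4*t), t^2*exp(4*t)/2 + 2*t*exp(4*t) + exp(4*t), -t^2*exp(4*t)/2]
  [t*exp(4*t), t^2*exp(4*t)/2 + 2*t*exp(4*t), -t^2*exp(4*t)/2 + exp(4*t)]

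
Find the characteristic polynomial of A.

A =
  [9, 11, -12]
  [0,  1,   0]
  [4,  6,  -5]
x^3 - 5*x^2 + 7*x - 3

Expanding det(x·I − A) (e.g. by cofactor expansion or by noting that A is similar to its Jordan form J, which has the same characteristic polynomial as A) gives
  χ_A(x) = x^3 - 5*x^2 + 7*x - 3
which factors as (x - 3)*(x - 1)^2. The eigenvalues (with algebraic multiplicities) are λ = 1 with multiplicity 2, λ = 3 with multiplicity 1.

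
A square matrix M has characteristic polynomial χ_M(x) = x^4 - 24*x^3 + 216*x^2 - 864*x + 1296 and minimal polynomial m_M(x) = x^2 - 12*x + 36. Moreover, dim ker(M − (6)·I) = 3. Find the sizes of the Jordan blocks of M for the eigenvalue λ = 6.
Block sizes for λ = 6: [2, 1, 1]

Step 1 — from the characteristic polynomial, algebraic multiplicity of λ = 6 is 4. From dim ker(M − (6)·I) = 3, there are exactly 3 Jordan blocks for λ = 6.
Step 2 — from the minimal polynomial, the factor (x − 6)^2 tells us the largest block for λ = 6 has size 2.
Step 3 — with total size 4, 3 blocks, and largest block 2, the block sizes (in nonincreasing order) are [2, 1, 1].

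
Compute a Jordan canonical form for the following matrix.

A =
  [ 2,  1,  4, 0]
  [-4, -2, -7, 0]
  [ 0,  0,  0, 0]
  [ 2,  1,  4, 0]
J_3(0) ⊕ J_1(0)

The characteristic polynomial is
  det(x·I − A) = x^4

Eigenvalues and multiplicities (the geometric multiplicity of λ is n − rank(A − λI), which equals the number of Jordan blocks for λ):
  λ = 0: algebraic multiplicity = 4, geometric multiplicity = 2

Determining the block sizes for each eigenvalue:
  λ = 0: with am = 4 and gm = 2, the partition is not yet determined (e.g. several partitions of 4 into 2 parts exist). Let N = A − (0)·I. Computing rank(N^1) = 2, rank(N^2) = 1, rank(N^3) = 0; the number of blocks of size ≥ j is rank(N^{j−1}) − rank(N^j), giving [2, 1, 1]. So we have 1 block(s) of size 3, 1 block(s) of size 1 → block sizes [3, 1]

Assembling the blocks gives a Jordan form
J =
  [0, 1, 0, 0]
  [0, 0, 1, 0]
  [0, 0, 0, 0]
  [0, 0, 0, 0]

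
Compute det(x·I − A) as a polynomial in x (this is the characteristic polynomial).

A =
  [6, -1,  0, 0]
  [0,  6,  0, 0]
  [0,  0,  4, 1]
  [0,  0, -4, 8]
x^4 - 24*x^3 + 216*x^2 - 864*x + 1296

Expanding det(x·I − A) (e.g. by cofactor expansion or by noting that A is similar to its Jordan form J, which has the same characteristic polynomial as A) gives
  χ_A(x) = x^4 - 24*x^3 + 216*x^2 - 864*x + 1296
which factors as (x - 6)^4. The eigenvalues (with algebraic multiplicities) are λ = 6 with multiplicity 4.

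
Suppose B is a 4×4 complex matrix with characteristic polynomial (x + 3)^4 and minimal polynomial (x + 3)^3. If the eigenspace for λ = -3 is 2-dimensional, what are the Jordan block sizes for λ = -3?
Block sizes for λ = -3: [3, 1]

Step 1 — from the characteristic polynomial, algebraic multiplicity of λ = -3 is 4. From dim ker(B − (-3)·I) = 2, there are exactly 2 Jordan blocks for λ = -3.
Step 2 — from the minimal polynomial, the factor (x + 3)^3 tells us the largest block for λ = -3 has size 3.
Step 3 — with total size 4, 2 blocks, and largest block 3, the block sizes (in nonincreasing order) are [3, 1].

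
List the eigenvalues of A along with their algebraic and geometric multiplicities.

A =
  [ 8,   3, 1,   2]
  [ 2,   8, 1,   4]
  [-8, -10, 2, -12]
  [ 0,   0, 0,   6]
λ = 6: alg = 4, geom = 2

Step 1 — factor the characteristic polynomial to read off the algebraic multiplicities:
  χ_A(x) = (x - 6)^4

Step 2 — compute geometric multiplicities via the rank-nullity identity g(λ) = n − rank(A − λI):
  rank(A − (6)·I) = 2, so dim ker(A − (6)·I) = n − 2 = 2

Summary:
  λ = 6: algebraic multiplicity = 4, geometric multiplicity = 2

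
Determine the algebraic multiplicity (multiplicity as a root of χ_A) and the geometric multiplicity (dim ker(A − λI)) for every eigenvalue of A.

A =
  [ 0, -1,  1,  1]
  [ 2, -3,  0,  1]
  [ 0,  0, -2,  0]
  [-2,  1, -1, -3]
λ = -2: alg = 4, geom = 2

Step 1 — factor the characteristic polynomial to read off the algebraic multiplicities:
  χ_A(x) = (x + 2)^4

Step 2 — compute geometric multiplicities via the rank-nullity identity g(λ) = n − rank(A − λI):
  rank(A − (-2)·I) = 2, so dim ker(A − (-2)·I) = n − 2 = 2

Summary:
  λ = -2: algebraic multiplicity = 4, geometric multiplicity = 2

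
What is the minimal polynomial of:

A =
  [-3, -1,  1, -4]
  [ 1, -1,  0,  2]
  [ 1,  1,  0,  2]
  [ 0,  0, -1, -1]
x^4 + 5*x^3 + 9*x^2 + 7*x + 2

The characteristic polynomial is χ_A(x) = (x + 1)^3*(x + 2), so the eigenvalues are known. The minimal polynomial is
  m_A(x) = Π_λ (x − λ)^{k_λ}
where k_λ is the size of the *largest* Jordan block for λ (equivalently, the smallest k with (A − λI)^k v = 0 for every generalised eigenvector v of λ).

  λ = -2: largest Jordan block has size 1, contributing (x + 2)
  λ = -1: largest Jordan block has size 3, contributing (x + 1)^3

So m_A(x) = (x + 1)^3*(x + 2) = x^4 + 5*x^3 + 9*x^2 + 7*x + 2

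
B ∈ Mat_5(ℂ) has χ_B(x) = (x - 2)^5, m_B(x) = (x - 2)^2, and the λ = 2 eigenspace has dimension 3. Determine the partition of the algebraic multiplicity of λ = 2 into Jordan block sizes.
Block sizes for λ = 2: [2, 2, 1]

Step 1 — from the characteristic polynomial, algebraic multiplicity of λ = 2 is 5. From dim ker(B − (2)·I) = 3, there are exactly 3 Jordan blocks for λ = 2.
Step 2 — from the minimal polynomial, the factor (x − 2)^2 tells us the largest block for λ = 2 has size 2.
Step 3 — with total size 5, 3 blocks, and largest block 2, the block sizes (in nonincreasing order) are [2, 2, 1].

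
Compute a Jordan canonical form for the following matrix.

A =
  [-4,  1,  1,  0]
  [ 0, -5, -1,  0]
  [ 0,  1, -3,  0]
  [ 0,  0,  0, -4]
J_2(-4) ⊕ J_1(-4) ⊕ J_1(-4)

The characteristic polynomial is
  det(x·I − A) = x^4 + 16*x^3 + 96*x^2 + 256*x + 256 = (x + 4)^4

Eigenvalues and multiplicities (the geometric multiplicity of λ is n − rank(A − λI), which equals the number of Jordan blocks for λ):
  λ = -4: algebraic multiplicity = 4, geometric multiplicity = 3

Determining the block sizes for each eigenvalue:
  λ = -4: 3 blocks summing to 4 forces exactly one block of size 2 and the rest size 1 → block sizes [2, 1, 1]

Assembling the blocks gives a Jordan form
J =
  [-4,  1,  0,  0]
  [ 0, -4,  0,  0]
  [ 0,  0, -4,  0]
  [ 0,  0,  0, -4]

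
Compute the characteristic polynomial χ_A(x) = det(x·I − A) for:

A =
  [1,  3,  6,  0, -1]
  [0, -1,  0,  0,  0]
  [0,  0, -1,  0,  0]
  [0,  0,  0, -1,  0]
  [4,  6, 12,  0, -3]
x^5 + 5*x^4 + 10*x^3 + 10*x^2 + 5*x + 1

Expanding det(x·I − A) (e.g. by cofactor expansion or by noting that A is similar to its Jordan form J, which has the same characteristic polynomial as A) gives
  χ_A(x) = x^5 + 5*x^4 + 10*x^3 + 10*x^2 + 5*x + 1
which factors as (x + 1)^5. The eigenvalues (with algebraic multiplicities) are λ = -1 with multiplicity 5.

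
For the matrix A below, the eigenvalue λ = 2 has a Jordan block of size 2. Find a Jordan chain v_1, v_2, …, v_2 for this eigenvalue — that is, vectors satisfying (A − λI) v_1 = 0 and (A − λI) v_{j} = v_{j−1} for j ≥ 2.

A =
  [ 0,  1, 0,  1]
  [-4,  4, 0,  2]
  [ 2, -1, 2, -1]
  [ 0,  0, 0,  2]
A Jordan chain for λ = 2 of length 2:
v_1 = (-2, -4, 2, 0)ᵀ
v_2 = (1, 0, 0, 0)ᵀ

Let N = A − (2)·I. We want v_2 with N^2 v_2 = 0 but N^1 v_2 ≠ 0; then v_{j-1} := N · v_j for j = 2, …, 2.

Pick v_2 = (1, 0, 0, 0)ᵀ.
Then v_1 = N · v_2 = (-2, -4, 2, 0)ᵀ.

Sanity check: (A − (2)·I) v_1 = (0, 0, 0, 0)ᵀ = 0. ✓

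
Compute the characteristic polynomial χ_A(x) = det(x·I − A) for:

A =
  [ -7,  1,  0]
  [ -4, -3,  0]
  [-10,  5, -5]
x^3 + 15*x^2 + 75*x + 125

Expanding det(x·I − A) (e.g. by cofactor expansion or by noting that A is similar to its Jordan form J, which has the same characteristic polynomial as A) gives
  χ_A(x) = x^3 + 15*x^2 + 75*x + 125
which factors as (x + 5)^3. The eigenvalues (with algebraic multiplicities) are λ = -5 with multiplicity 3.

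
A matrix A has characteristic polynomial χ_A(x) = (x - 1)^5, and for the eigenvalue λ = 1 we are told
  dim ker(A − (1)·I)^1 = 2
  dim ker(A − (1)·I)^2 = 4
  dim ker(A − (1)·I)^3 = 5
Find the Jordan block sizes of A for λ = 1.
Block sizes for λ = 1: [3, 2]

From the dimensions of kernels of powers, the number of Jordan blocks of size at least j is d_j − d_{j−1} where d_j = dim ker(N^j) (with d_0 = 0). Computing the differences gives [2, 2, 1].
The number of blocks of size exactly k is (#blocks of size ≥ k) − (#blocks of size ≥ k + 1), so the partition is: 1 block(s) of size 2, 1 block(s) of size 3.
In nonincreasing order the block sizes are [3, 2].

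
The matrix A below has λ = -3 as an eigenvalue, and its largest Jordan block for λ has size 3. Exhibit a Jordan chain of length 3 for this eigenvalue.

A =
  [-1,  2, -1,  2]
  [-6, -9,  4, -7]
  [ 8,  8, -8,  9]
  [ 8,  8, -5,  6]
A Jordan chain for λ = -3 of length 3:
v_1 = (1, -3, 4, 4)ᵀ
v_2 = (-1, 4, -5, -5)ᵀ
v_3 = (0, 0, 1, 0)ᵀ

Let N = A − (-3)·I. We want v_3 with N^3 v_3 = 0 but N^2 v_3 ≠ 0; then v_{j-1} := N · v_j for j = 3, …, 2.

Pick v_3 = (0, 0, 1, 0)ᵀ.
Then v_2 = N · v_3 = (-1, 4, -5, -5)ᵀ.
Then v_1 = N · v_2 = (1, -3, 4, 4)ᵀ.

Sanity check: (A − (-3)·I) v_1 = (0, 0, 0, 0)ᵀ = 0. ✓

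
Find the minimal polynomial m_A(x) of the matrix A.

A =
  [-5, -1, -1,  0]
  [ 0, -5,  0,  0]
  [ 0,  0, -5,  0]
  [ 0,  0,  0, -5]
x^2 + 10*x + 25

The characteristic polynomial is χ_A(x) = (x + 5)^4, so the eigenvalues are known. The minimal polynomial is
  m_A(x) = Π_λ (x − λ)^{k_λ}
where k_λ is the size of the *largest* Jordan block for λ (equivalently, the smallest k with (A − λI)^k v = 0 for every generalised eigenvector v of λ).

  λ = -5: largest Jordan block has size 2, contributing (x + 5)^2

So m_A(x) = (x + 5)^2 = x^2 + 10*x + 25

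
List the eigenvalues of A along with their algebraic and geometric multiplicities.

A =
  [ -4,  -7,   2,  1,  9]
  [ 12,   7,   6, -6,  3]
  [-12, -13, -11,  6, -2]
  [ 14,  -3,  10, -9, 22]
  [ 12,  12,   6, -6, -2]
λ = -5: alg = 3, geom = 2; λ = -2: alg = 2, geom = 1

Step 1 — factor the characteristic polynomial to read off the algebraic multiplicities:
  χ_A(x) = (x + 2)^2*(x + 5)^3

Step 2 — compute geometric multiplicities via the rank-nullity identity g(λ) = n − rank(A − λI):
  rank(A − (-5)·I) = 3, so dim ker(A − (-5)·I) = n − 3 = 2
  rank(A − (-2)·I) = 4, so dim ker(A − (-2)·I) = n − 4 = 1

Summary:
  λ = -5: algebraic multiplicity = 3, geometric multiplicity = 2
  λ = -2: algebraic multiplicity = 2, geometric multiplicity = 1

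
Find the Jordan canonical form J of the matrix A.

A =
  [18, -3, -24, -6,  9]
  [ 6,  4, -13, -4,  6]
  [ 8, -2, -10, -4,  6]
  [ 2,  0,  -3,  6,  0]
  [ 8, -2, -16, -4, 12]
J_3(6) ⊕ J_1(6) ⊕ J_1(6)

The characteristic polynomial is
  det(x·I − A) = x^5 - 30*x^4 + 360*x^3 - 2160*x^2 + 6480*x - 7776 = (x - 6)^5

Eigenvalues and multiplicities (the geometric multiplicity of λ is n − rank(A − λI), which equals the number of Jordan blocks for λ):
  λ = 6: algebraic multiplicity = 5, geometric multiplicity = 3

Determining the block sizes for each eigenvalue:
  λ = 6: with am = 5 and gm = 3, the partition is not yet determined (e.g. several partitions of 5 into 3 parts exist). Let N = A − (6)·I. Computing rank(N^1) = 2, rank(N^2) = 1, rank(N^3) = 0; the number of blocks of size ≥ j is rank(N^{j−1}) − rank(N^j), giving [3, 1, 1]. So we have 1 block(s) of size 3, 2 block(s) of size 1 → block sizes [3, 1, 1]

Assembling the blocks gives a Jordan form
J =
  [6, 1, 0, 0, 0]
  [0, 6, 1, 0, 0]
  [0, 0, 6, 0, 0]
  [0, 0, 0, 6, 0]
  [0, 0, 0, 0, 6]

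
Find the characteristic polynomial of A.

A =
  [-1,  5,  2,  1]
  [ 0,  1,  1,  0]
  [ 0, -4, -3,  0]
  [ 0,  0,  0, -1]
x^4 + 4*x^3 + 6*x^2 + 4*x + 1

Expanding det(x·I − A) (e.g. by cofactor expansion or by noting that A is similar to its Jordan form J, which has the same characteristic polynomial as A) gives
  χ_A(x) = x^4 + 4*x^3 + 6*x^2 + 4*x + 1
which factors as (x + 1)^4. The eigenvalues (with algebraic multiplicities) are λ = -1 with multiplicity 4.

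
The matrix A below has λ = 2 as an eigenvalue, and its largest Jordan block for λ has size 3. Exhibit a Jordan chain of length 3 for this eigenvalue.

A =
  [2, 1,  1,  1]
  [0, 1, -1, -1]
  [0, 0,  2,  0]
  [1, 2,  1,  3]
A Jordan chain for λ = 2 of length 3:
v_1 = (1, -1, 0, 1)ᵀ
v_2 = (0, 0, 0, 1)ᵀ
v_3 = (1, 0, 0, 0)ᵀ

Let N = A − (2)·I. We want v_3 with N^3 v_3 = 0 but N^2 v_3 ≠ 0; then v_{j-1} := N · v_j for j = 3, …, 2.

Pick v_3 = (1, 0, 0, 0)ᵀ.
Then v_2 = N · v_3 = (0, 0, 0, 1)ᵀ.
Then v_1 = N · v_2 = (1, -1, 0, 1)ᵀ.

Sanity check: (A − (2)·I) v_1 = (0, 0, 0, 0)ᵀ = 0. ✓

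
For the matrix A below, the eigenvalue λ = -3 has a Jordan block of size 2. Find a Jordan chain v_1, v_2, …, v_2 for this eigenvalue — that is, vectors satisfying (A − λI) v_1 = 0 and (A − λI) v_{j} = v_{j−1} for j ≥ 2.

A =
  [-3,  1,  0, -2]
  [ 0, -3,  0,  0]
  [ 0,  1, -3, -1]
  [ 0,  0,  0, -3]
A Jordan chain for λ = -3 of length 2:
v_1 = (1, 0, 1, 0)ᵀ
v_2 = (0, 1, 0, 0)ᵀ

Let N = A − (-3)·I. We want v_2 with N^2 v_2 = 0 but N^1 v_2 ≠ 0; then v_{j-1} := N · v_j for j = 2, …, 2.

Pick v_2 = (0, 1, 0, 0)ᵀ.
Then v_1 = N · v_2 = (1, 0, 1, 0)ᵀ.

Sanity check: (A − (-3)·I) v_1 = (0, 0, 0, 0)ᵀ = 0. ✓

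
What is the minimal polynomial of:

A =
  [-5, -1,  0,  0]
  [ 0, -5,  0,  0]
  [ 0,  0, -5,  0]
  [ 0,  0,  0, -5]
x^2 + 10*x + 25

The characteristic polynomial is χ_A(x) = (x + 5)^4, so the eigenvalues are known. The minimal polynomial is
  m_A(x) = Π_λ (x − λ)^{k_λ}
where k_λ is the size of the *largest* Jordan block for λ (equivalently, the smallest k with (A − λI)^k v = 0 for every generalised eigenvector v of λ).

  λ = -5: largest Jordan block has size 2, contributing (x + 5)^2

So m_A(x) = (x + 5)^2 = x^2 + 10*x + 25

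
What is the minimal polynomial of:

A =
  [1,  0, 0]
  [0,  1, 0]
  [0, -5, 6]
x^2 - 7*x + 6

The characteristic polynomial is χ_A(x) = (x - 6)*(x - 1)^2, so the eigenvalues are known. The minimal polynomial is
  m_A(x) = Π_λ (x − λ)^{k_λ}
where k_λ is the size of the *largest* Jordan block for λ (equivalently, the smallest k with (A − λI)^k v = 0 for every generalised eigenvector v of λ).

  λ = 1: largest Jordan block has size 1, contributing (x − 1)
  λ = 6: largest Jordan block has size 1, contributing (x − 6)

So m_A(x) = (x - 6)*(x - 1) = x^2 - 7*x + 6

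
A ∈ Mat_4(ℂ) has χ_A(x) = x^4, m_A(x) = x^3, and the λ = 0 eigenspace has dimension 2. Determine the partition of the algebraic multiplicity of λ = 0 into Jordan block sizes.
Block sizes for λ = 0: [3, 1]

Step 1 — from the characteristic polynomial, algebraic multiplicity of λ = 0 is 4. From dim ker(A − (0)·I) = 2, there are exactly 2 Jordan blocks for λ = 0.
Step 2 — from the minimal polynomial, the factor (x − 0)^3 tells us the largest block for λ = 0 has size 3.
Step 3 — with total size 4, 2 blocks, and largest block 3, the block sizes (in nonincreasing order) are [3, 1].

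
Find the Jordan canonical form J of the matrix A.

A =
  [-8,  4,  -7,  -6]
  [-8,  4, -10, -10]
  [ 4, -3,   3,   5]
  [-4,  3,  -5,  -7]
J_3(-2) ⊕ J_1(-2)

The characteristic polynomial is
  det(x·I − A) = x^4 + 8*x^3 + 24*x^2 + 32*x + 16 = (x + 2)^4

Eigenvalues and multiplicities (the geometric multiplicity of λ is n − rank(A − λI), which equals the number of Jordan blocks for λ):
  λ = -2: algebraic multiplicity = 4, geometric multiplicity = 2

Determining the block sizes for each eigenvalue:
  λ = -2: with am = 4 and gm = 2, the partition is not yet determined (e.g. several partitions of 4 into 2 parts exist). Let N = A − (-2)·I. Computing rank(N^1) = 2, rank(N^2) = 1, rank(N^3) = 0; the number of blocks of size ≥ j is rank(N^{j−1}) − rank(N^j), giving [2, 1, 1]. So we have 1 block(s) of size 3, 1 block(s) of size 1 → block sizes [3, 1]

Assembling the blocks gives a Jordan form
J =
  [-2,  1,  0,  0]
  [ 0, -2,  1,  0]
  [ 0,  0, -2,  0]
  [ 0,  0,  0, -2]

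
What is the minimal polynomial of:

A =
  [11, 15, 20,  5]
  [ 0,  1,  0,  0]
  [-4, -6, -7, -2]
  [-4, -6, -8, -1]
x^2 - 2*x + 1

The characteristic polynomial is χ_A(x) = (x - 1)^4, so the eigenvalues are known. The minimal polynomial is
  m_A(x) = Π_λ (x − λ)^{k_λ}
where k_λ is the size of the *largest* Jordan block for λ (equivalently, the smallest k with (A − λI)^k v = 0 for every generalised eigenvector v of λ).

  λ = 1: largest Jordan block has size 2, contributing (x − 1)^2

So m_A(x) = (x - 1)^2 = x^2 - 2*x + 1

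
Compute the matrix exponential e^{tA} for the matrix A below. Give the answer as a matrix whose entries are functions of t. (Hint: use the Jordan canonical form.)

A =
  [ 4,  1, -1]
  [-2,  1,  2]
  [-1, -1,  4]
e^{tA} =
  [t*exp(3*t) + exp(3*t), t*exp(3*t), -t*exp(3*t)]
  [-2*t*exp(3*t), -2*t*exp(3*t) + exp(3*t), 2*t*exp(3*t)]
  [-t*exp(3*t), -t*exp(3*t), t*exp(3*t) + exp(3*t)]

Strategy: write A = P · J · P⁻¹ where J is a Jordan canonical form, so e^{tA} = P · e^{tJ} · P⁻¹, and e^{tJ} can be computed block-by-block.

A has Jordan form
J =
  [3, 1, 0]
  [0, 3, 0]
  [0, 0, 3]
(up to reordering of blocks).

Per-block formulas:
  For a 2×2 Jordan block J_2(3): exp(t · J_2(3)) = e^(3t)·(I + t·N), where N is the 2×2 nilpotent shift.
  For a 1×1 block at λ = 3: exp(t · [3]) = [e^(3t)].

After assembling e^{tJ} and conjugating by P, we get:

e^{tA} =
  [t*exp(3*t) + exp(3*t), t*exp(3*t), -t*exp(3*t)]
  [-2*t*exp(3*t), -2*t*exp(3*t) + exp(3*t), 2*t*exp(3*t)]
  [-t*exp(3*t), -t*exp(3*t), t*exp(3*t) + exp(3*t)]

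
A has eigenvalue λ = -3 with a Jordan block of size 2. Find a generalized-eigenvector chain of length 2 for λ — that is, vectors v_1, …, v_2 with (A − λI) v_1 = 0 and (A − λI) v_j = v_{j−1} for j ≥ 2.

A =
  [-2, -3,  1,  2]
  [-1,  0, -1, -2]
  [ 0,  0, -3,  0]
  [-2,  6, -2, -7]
A Jordan chain for λ = -3 of length 2:
v_1 = (1, -1, 0, -2)ᵀ
v_2 = (1, 0, 0, 0)ᵀ

Let N = A − (-3)·I. We want v_2 with N^2 v_2 = 0 but N^1 v_2 ≠ 0; then v_{j-1} := N · v_j for j = 2, …, 2.

Pick v_2 = (1, 0, 0, 0)ᵀ.
Then v_1 = N · v_2 = (1, -1, 0, -2)ᵀ.

Sanity check: (A − (-3)·I) v_1 = (0, 0, 0, 0)ᵀ = 0. ✓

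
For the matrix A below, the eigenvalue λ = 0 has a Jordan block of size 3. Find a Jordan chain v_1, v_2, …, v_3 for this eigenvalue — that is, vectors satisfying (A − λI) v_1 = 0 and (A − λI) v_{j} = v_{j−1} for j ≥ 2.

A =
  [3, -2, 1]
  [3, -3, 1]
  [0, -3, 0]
A Jordan chain for λ = 0 of length 3:
v_1 = (3, 0, -9)ᵀ
v_2 = (3, 3, 0)ᵀ
v_3 = (1, 0, 0)ᵀ

Let N = A − (0)·I. We want v_3 with N^3 v_3 = 0 but N^2 v_3 ≠ 0; then v_{j-1} := N · v_j for j = 3, …, 2.

Pick v_3 = (1, 0, 0)ᵀ.
Then v_2 = N · v_3 = (3, 3, 0)ᵀ.
Then v_1 = N · v_2 = (3, 0, -9)ᵀ.

Sanity check: (A − (0)·I) v_1 = (0, 0, 0)ᵀ = 0. ✓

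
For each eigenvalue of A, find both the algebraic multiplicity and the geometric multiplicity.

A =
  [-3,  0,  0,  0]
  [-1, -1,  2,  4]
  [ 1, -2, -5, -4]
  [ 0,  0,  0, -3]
λ = -3: alg = 4, geom = 3

Step 1 — factor the characteristic polynomial to read off the algebraic multiplicities:
  χ_A(x) = (x + 3)^4

Step 2 — compute geometric multiplicities via the rank-nullity identity g(λ) = n − rank(A − λI):
  rank(A − (-3)·I) = 1, so dim ker(A − (-3)·I) = n − 1 = 3

Summary:
  λ = -3: algebraic multiplicity = 4, geometric multiplicity = 3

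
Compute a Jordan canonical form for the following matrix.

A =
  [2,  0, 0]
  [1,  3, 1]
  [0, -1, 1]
J_3(2)

The characteristic polynomial is
  det(x·I − A) = x^3 - 6*x^2 + 12*x - 8 = (x - 2)^3

Eigenvalues and multiplicities (the geometric multiplicity of λ is n − rank(A − λI), which equals the number of Jordan blocks for λ):
  λ = 2: algebraic multiplicity = 3, geometric multiplicity = 1

Determining the block sizes for each eigenvalue:
  λ = 2: one block (gm = 1), so the single block has size am = 3 → block sizes [3]

Assembling the blocks gives a Jordan form
J =
  [2, 1, 0]
  [0, 2, 1]
  [0, 0, 2]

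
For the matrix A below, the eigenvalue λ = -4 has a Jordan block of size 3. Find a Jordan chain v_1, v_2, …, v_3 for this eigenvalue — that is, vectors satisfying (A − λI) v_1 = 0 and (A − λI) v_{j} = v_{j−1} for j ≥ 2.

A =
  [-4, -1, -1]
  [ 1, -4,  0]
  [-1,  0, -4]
A Jordan chain for λ = -4 of length 3:
v_1 = (0, -1, 1)ᵀ
v_2 = (-1, 0, 0)ᵀ
v_3 = (0, 1, 0)ᵀ

Let N = A − (-4)·I. We want v_3 with N^3 v_3 = 0 but N^2 v_3 ≠ 0; then v_{j-1} := N · v_j for j = 3, …, 2.

Pick v_3 = (0, 1, 0)ᵀ.
Then v_2 = N · v_3 = (-1, 0, 0)ᵀ.
Then v_1 = N · v_2 = (0, -1, 1)ᵀ.

Sanity check: (A − (-4)·I) v_1 = (0, 0, 0)ᵀ = 0. ✓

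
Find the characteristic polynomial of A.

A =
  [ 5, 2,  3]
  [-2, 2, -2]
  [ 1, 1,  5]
x^3 - 12*x^2 + 48*x - 64

Expanding det(x·I − A) (e.g. by cofactor expansion or by noting that A is similar to its Jordan form J, which has the same characteristic polynomial as A) gives
  χ_A(x) = x^3 - 12*x^2 + 48*x - 64
which factors as (x - 4)^3. The eigenvalues (with algebraic multiplicities) are λ = 4 with multiplicity 3.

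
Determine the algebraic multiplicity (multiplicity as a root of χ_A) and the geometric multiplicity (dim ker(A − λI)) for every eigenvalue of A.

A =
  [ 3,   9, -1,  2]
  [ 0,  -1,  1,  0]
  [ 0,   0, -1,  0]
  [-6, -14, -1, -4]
λ = -1: alg = 3, geom = 1; λ = 0: alg = 1, geom = 1

Step 1 — factor the characteristic polynomial to read off the algebraic multiplicities:
  χ_A(x) = x*(x + 1)^3

Step 2 — compute geometric multiplicities via the rank-nullity identity g(λ) = n − rank(A − λI):
  rank(A − (-1)·I) = 3, so dim ker(A − (-1)·I) = n − 3 = 1
  rank(A − (0)·I) = 3, so dim ker(A − (0)·I) = n − 3 = 1

Summary:
  λ = -1: algebraic multiplicity = 3, geometric multiplicity = 1
  λ = 0: algebraic multiplicity = 1, geometric multiplicity = 1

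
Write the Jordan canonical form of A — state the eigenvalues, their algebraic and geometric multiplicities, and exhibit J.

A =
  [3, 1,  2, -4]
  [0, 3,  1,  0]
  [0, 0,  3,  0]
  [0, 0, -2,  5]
J_3(3) ⊕ J_1(5)

The characteristic polynomial is
  det(x·I − A) = x^4 - 14*x^3 + 72*x^2 - 162*x + 135 = (x - 5)*(x - 3)^3

Eigenvalues and multiplicities (the geometric multiplicity of λ is n − rank(A − λI), which equals the number of Jordan blocks for λ):
  λ = 3: algebraic multiplicity = 3, geometric multiplicity = 1
  λ = 5: algebraic multiplicity = 1, geometric multiplicity = 1

Determining the block sizes for each eigenvalue:
  λ = 3: one block (gm = 1), so the single block has size am = 3 → block sizes [3]
  λ = 5: one block (gm = 1), so the single block has size am = 1 → block sizes [1]

Assembling the blocks gives a Jordan form
J =
  [3, 1, 0, 0]
  [0, 3, 1, 0]
  [0, 0, 3, 0]
  [0, 0, 0, 5]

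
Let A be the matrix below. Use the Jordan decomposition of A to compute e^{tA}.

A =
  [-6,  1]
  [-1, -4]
e^{tA} =
  [-t*exp(-5*t) + exp(-5*t), t*exp(-5*t)]
  [-t*exp(-5*t), t*exp(-5*t) + exp(-5*t)]

Strategy: write A = P · J · P⁻¹ where J is a Jordan canonical form, so e^{tA} = P · e^{tJ} · P⁻¹, and e^{tJ} can be computed block-by-block.

A has Jordan form
J =
  [-5,  1]
  [ 0, -5]
(up to reordering of blocks).

Per-block formulas:
  For a 2×2 Jordan block J_2(-5): exp(t · J_2(-5)) = e^(-5t)·(I + t·N), where N is the 2×2 nilpotent shift.

After assembling e^{tJ} and conjugating by P, we get:

e^{tA} =
  [-t*exp(-5*t) + exp(-5*t), t*exp(-5*t)]
  [-t*exp(-5*t), t*exp(-5*t) + exp(-5*t)]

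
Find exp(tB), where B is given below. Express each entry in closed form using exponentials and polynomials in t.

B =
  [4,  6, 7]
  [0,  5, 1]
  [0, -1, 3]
e^{tB} =
  [exp(4*t), -t^2*exp(4*t)/2 + 6*t*exp(4*t), -t^2*exp(4*t)/2 + 7*t*exp(4*t)]
  [0, t*exp(4*t) + exp(4*t), t*exp(4*t)]
  [0, -t*exp(4*t), -t*exp(4*t) + exp(4*t)]

Strategy: write B = P · J · P⁻¹ where J is a Jordan canonical form, so e^{tB} = P · e^{tJ} · P⁻¹, and e^{tJ} can be computed block-by-block.

B has Jordan form
J =
  [4, 1, 0]
  [0, 4, 1]
  [0, 0, 4]
(up to reordering of blocks).

Per-block formulas:
  For a 3×3 Jordan block J_3(4): exp(t · J_3(4)) = e^(4t)·(I + t·N + (t^2/2)·N^2), where N is the 3×3 nilpotent shift.

After assembling e^{tJ} and conjugating by P, we get:

e^{tB} =
  [exp(4*t), -t^2*exp(4*t)/2 + 6*t*exp(4*t), -t^2*exp(4*t)/2 + 7*t*exp(4*t)]
  [0, t*exp(4*t) + exp(4*t), t*exp(4*t)]
  [0, -t*exp(4*t), -t*exp(4*t) + exp(4*t)]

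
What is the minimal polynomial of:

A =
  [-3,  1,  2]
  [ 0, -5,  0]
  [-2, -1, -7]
x^2 + 10*x + 25

The characteristic polynomial is χ_A(x) = (x + 5)^3, so the eigenvalues are known. The minimal polynomial is
  m_A(x) = Π_λ (x − λ)^{k_λ}
where k_λ is the size of the *largest* Jordan block for λ (equivalently, the smallest k with (A − λI)^k v = 0 for every generalised eigenvector v of λ).

  λ = -5: largest Jordan block has size 2, contributing (x + 5)^2

So m_A(x) = (x + 5)^2 = x^2 + 10*x + 25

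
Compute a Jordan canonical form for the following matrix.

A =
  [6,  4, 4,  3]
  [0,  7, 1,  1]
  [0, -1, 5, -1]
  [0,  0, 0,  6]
J_2(6) ⊕ J_2(6)

The characteristic polynomial is
  det(x·I − A) = x^4 - 24*x^3 + 216*x^2 - 864*x + 1296 = (x - 6)^4

Eigenvalues and multiplicities (the geometric multiplicity of λ is n − rank(A − λI), which equals the number of Jordan blocks for λ):
  λ = 6: algebraic multiplicity = 4, geometric multiplicity = 2

Determining the block sizes for each eigenvalue:
  λ = 6: with am = 4 and gm = 2, the partition is not yet determined (e.g. several partitions of 4 into 2 parts exist). Let N = A − (6)·I. Computing rank(N^1) = 2, rank(N^2) = 0; the number of blocks of size ≥ j is rank(N^{j−1}) − rank(N^j), giving [2, 2]. So we have 2 block(s) of size 2 → block sizes [2, 2]

Assembling the blocks gives a Jordan form
J =
  [6, 1, 0, 0]
  [0, 6, 0, 0]
  [0, 0, 6, 1]
  [0, 0, 0, 6]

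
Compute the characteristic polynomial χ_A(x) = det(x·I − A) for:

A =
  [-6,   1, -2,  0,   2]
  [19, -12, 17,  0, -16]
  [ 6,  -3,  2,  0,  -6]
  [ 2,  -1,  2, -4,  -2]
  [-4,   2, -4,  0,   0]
x^5 + 20*x^4 + 160*x^3 + 640*x^2 + 1280*x + 1024

Expanding det(x·I − A) (e.g. by cofactor expansion or by noting that A is similar to its Jordan form J, which has the same characteristic polynomial as A) gives
  χ_A(x) = x^5 + 20*x^4 + 160*x^3 + 640*x^2 + 1280*x + 1024
which factors as (x + 4)^5. The eigenvalues (with algebraic multiplicities) are λ = -4 with multiplicity 5.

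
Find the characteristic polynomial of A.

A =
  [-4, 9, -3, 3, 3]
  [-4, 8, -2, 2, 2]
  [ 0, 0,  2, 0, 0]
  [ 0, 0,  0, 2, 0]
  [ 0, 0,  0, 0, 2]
x^5 - 10*x^4 + 40*x^3 - 80*x^2 + 80*x - 32

Expanding det(x·I − A) (e.g. by cofactor expansion or by noting that A is similar to its Jordan form J, which has the same characteristic polynomial as A) gives
  χ_A(x) = x^5 - 10*x^4 + 40*x^3 - 80*x^2 + 80*x - 32
which factors as (x - 2)^5. The eigenvalues (with algebraic multiplicities) are λ = 2 with multiplicity 5.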